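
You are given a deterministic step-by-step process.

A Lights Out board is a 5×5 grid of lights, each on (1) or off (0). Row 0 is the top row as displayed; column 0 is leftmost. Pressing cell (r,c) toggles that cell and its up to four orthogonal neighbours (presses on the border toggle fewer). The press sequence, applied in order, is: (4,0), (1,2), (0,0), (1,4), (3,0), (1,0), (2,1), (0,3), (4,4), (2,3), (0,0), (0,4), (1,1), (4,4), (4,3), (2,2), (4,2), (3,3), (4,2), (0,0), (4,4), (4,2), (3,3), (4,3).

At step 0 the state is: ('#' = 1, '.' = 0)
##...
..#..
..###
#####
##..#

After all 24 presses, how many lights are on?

15

t=0: ##...
..#..
..###
#####
##..#
t=1: ##...
..#..
..###
.####
....#
t=2: ###..
.#.#.
...##
.####
....#
t=3: ..#..
##.#.
...##
.####
....#
t=4: ..#.#
##..#
...#.
.####
....#
t=5: ..#.#
##..#
#..#.
#.###
#...#
t=6: #.#.#
....#
...#.
#.###
#...#
t=7: #.#.#
.#..#
####.
#####
#...#
t=8: #..#.
.#.##
####.
#####
#...#
t=9: #..#.
.#.##
####.
####.
#..#.
t=10: #..#.
.#..#
##..#
###..
#..#.
t=11: .#.#.
##..#
##..#
###..
#..#.
t=12: .#..#
##...
##..#
###..
#..#.
t=13: ....#
..#..
#...#
###..
#..#.
t=14: ....#
..#..
#...#
###.#
#...#
t=15: ....#
..#..
#...#
#####
#.##.
t=16: ....#
.....
#####
##.##
#.##.
t=17: ....#
.....
#####
#####
##...
t=18: ....#
.....
###.#
##...
##.#.
t=19: ....#
.....
###.#
###..
#.#..
t=20: ##..#
#....
###.#
###..
#.#..
t=21: ##..#
#....
###.#
###.#
#.###
t=22: ##..#
#....
###.#
##..#
##..#
t=23: ##..#
#....
#####
####.
##.##
t=24: ##..#
#....
#####
###..
###..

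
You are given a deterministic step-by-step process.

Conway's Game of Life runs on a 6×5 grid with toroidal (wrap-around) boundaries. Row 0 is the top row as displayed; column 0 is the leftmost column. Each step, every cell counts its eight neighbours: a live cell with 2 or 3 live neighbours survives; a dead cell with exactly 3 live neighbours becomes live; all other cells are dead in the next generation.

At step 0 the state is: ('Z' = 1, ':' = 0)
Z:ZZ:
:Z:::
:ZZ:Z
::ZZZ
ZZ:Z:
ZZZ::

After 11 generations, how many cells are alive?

k=0  Z:ZZ:
:Z:::
:ZZ:Z
::ZZZ
ZZ:Z:
ZZZ::
k=1  Z::ZZ
::::Z
:Z::Z
:::::
:::::
:::::
k=2  Z::ZZ
:::::
Z::::
:::::
:::::
::::Z
k=3  Z::ZZ
Z::::
:::::
:::::
:::::
Z::ZZ
k=4  :Z:Z:
Z::::
:::::
:::::
::::Z
Z::Z:
k=5  ZZZ::
:::::
:::::
:::::
::::Z
Z:ZZ:
k=6  Z:ZZZ
:Z:::
:::::
:::::
:::ZZ
Z:ZZ:
k=7  Z::::
ZZZZZ
:::::
:::::
::ZZZ
Z::::
k=8  ::ZZ:
ZZZZZ
ZZZZZ
:::Z:
:::ZZ
ZZ:Z:
k=9  :::::
:::::
:::::
:Z:::
Z::Z:
ZZ:::
k=10  :::::
:::::
:::::
:::::
Z:Z:Z
ZZ::Z
k=11  Z::::
:::::
:::::
:::::
:::ZZ
:Z:ZZ

6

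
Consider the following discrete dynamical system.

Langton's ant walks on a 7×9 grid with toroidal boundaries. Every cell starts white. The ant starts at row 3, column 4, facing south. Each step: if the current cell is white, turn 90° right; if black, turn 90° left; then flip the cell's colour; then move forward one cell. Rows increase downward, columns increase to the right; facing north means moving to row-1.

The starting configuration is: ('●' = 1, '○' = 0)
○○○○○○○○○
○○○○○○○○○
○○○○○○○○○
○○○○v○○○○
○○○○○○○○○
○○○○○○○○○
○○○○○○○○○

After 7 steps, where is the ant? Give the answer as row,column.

t=0: ○○○○○○○○○
○○○○○○○○○
○○○○○○○○○
○○○○v○○○○
○○○○○○○○○
○○○○○○○○○
○○○○○○○○○
t=1: ○○○○○○○○○
○○○○○○○○○
○○○○○○○○○
○○○<●○○○○
○○○○○○○○○
○○○○○○○○○
○○○○○○○○○
t=2: ○○○○○○○○○
○○○○○○○○○
○○○^○○○○○
○○○●●○○○○
○○○○○○○○○
○○○○○○○○○
○○○○○○○○○
t=3: ○○○○○○○○○
○○○○○○○○○
○○○●>○○○○
○○○●●○○○○
○○○○○○○○○
○○○○○○○○○
○○○○○○○○○
t=4: ○○○○○○○○○
○○○○○○○○○
○○○●●○○○○
○○○●v○○○○
○○○○○○○○○
○○○○○○○○○
○○○○○○○○○
t=5: ○○○○○○○○○
○○○○○○○○○
○○○●●○○○○
○○○●○>○○○
○○○○○○○○○
○○○○○○○○○
○○○○○○○○○
t=6: ○○○○○○○○○
○○○○○○○○○
○○○●●○○○○
○○○●○●○○○
○○○○○v○○○
○○○○○○○○○
○○○○○○○○○
t=7: ○○○○○○○○○
○○○○○○○○○
○○○●●○○○○
○○○●○●○○○
○○○○<●○○○
○○○○○○○○○
○○○○○○○○○

4,4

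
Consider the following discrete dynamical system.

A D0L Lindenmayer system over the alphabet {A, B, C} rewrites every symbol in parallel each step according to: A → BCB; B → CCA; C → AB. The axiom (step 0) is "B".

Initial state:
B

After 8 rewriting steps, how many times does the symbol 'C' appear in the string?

0) B
1) CCA
2) ABABBCB
3) BCBCCABCBCCACCAABCCA
4) CCAABCCAABABBCBCCAABCCAABABBCBABABBCBBCBCCAABABBCB
5) ABABBCBBCBCCAABABBCBBCBCCABCBCCACCAABCCAABABBCBBCBCCAABABB…CCABCBCCABCBCCACCAABCCACCAABCCAABABBCBBCBCCABCBCCACCAABCCA  (len 135)
6) BCBCCABCBCCACCAABCCACCAABCCAABABBCBBCBCCABCBCCACCAABCCACCA…CCAABCCACCAABCCAABABBCBCCAABCCAABABBCBABABBCBBCBCCAABABBCB  (len 350)
7) CCAABCCAABABBCBCCAABCCAABABBCBABABBCBBCBCCAABABBCBABABBCBB…CCABCBCCABCBCCACCAABCCACCAABCCAABABBCBBCBCCABCBCCACCAABCCA  (len 925)
8) ABABBCBBCBCCAABABBCBBCBCCABCBCCACCAABCCAABABBCBBCBCCAABABB…CCAABCCACCAABCCAABABBCBCCAABCCAABABBCBABABBCBBCBCCAABABBCB  (len 2425)

900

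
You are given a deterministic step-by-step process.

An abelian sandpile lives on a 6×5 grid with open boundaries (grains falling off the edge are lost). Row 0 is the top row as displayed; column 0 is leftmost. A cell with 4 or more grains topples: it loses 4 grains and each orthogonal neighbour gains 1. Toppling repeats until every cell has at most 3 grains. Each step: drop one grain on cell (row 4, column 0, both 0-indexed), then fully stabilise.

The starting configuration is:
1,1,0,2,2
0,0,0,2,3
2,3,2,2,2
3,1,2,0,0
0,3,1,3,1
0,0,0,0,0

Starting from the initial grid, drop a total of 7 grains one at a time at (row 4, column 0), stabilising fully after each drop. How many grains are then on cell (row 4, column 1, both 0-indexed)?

t=0: 1,1,0,2,2
0,0,0,2,3
2,3,2,2,2
3,1,2,0,0
0,3,1,3,1
0,0,0,0,0
t=1: 1,1,0,2,2
0,0,0,2,3
2,3,2,2,2
3,1,2,0,0
1,3,1,3,1
0,0,0,0,0
t=2: 1,1,0,2,2
0,0,0,2,3
2,3,2,2,2
3,1,2,0,0
2,3,1,3,1
0,0,0,0,0
t=3: 1,1,0,2,2
0,0,0,2,3
2,3,2,2,2
3,1,2,0,0
3,3,1,3,1
0,0,0,0,0
t=4: 1,1,0,2,2
0,0,0,2,3
3,3,2,2,2
0,3,2,0,0
2,0,2,3,1
1,1,0,0,0
t=5: 1,1,0,2,2
0,0,0,2,3
3,3,2,2,2
0,3,2,0,0
3,0,2,3,1
1,1,0,0,0
t=6: 1,1,0,2,2
0,0,0,2,3
3,3,2,2,2
1,3,2,0,0
0,1,2,3,1
2,1,0,0,0
t=7: 1,1,0,2,2
0,0,0,2,3
3,3,2,2,2
1,3,2,0,0
1,1,2,3,1
2,1,0,0,0

1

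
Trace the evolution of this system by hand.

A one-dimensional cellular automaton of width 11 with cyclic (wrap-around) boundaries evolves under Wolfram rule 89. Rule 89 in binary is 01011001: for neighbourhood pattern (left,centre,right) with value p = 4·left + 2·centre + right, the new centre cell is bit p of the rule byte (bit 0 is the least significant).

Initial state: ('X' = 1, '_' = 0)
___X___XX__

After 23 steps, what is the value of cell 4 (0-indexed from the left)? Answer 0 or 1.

0

gen 0: ___X___XX__
gen 1: XX__XX_XXXX
gen 2: _XX_XX_X___
gen 3: _XX_XX__XXX
gen 4: _XX_XXX_X_X
gen 5: _XX_X_X____
gen 6: _XX____XXXX
gen 7: _XXXXX_X__X
gen 8: _X___X__X__
gen 9: __XX__X__XX
gen 10: X_XXX__X_XX
gen 11: X_X_XX___X_
gen 12: ____XXXX___
gen 13: XXX_X__XXXX
gen 14: __X__X_X___
gen 15: X__X____XXX
gen 16: XX__XXX_X__
gen 17: XXX_X_X__X_
gen 18: X_X____X___
gen 19: ___XXX__XX_
gen 20: XX_X_XX_XXX
gen 21: _X___XX_X__
gen 22: __XX_XX__XX
gen 23: X_XX_XXX_XX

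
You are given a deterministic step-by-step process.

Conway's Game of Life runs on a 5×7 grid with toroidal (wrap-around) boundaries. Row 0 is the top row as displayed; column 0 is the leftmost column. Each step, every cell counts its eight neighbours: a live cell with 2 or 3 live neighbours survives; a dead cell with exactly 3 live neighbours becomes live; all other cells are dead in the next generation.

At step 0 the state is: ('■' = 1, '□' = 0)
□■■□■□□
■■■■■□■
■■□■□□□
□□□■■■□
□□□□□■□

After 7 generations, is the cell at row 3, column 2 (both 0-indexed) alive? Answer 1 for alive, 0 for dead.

1

0) □■■□■□□
■■■■■□■
■■□■□□□
□□□■■■□
□□□□□■□
1) □□□□■□■
□□□□■■■
□□□□□□□
□□■■□■■
□□■□□■□
2) □□□■■□■
□□□□■□■
□□□■□□□
□□■■■■■
□□■□□□□
3) □□□■■□□
□□□□■□□
□□■□□□■
□□■□■■□
□□■□□□■
4) □□□■■■□
□□□□■■□
□□□□■□□
□■■□□■■
□□■□□□□
5) □□□■□■□
□□□□□□□
□□□■■□■
□■■■□■□
□■■□□□■
6) □□■□□□□
□□□■□■□
□□□■■■□
□■□□□■■
■■□□□■■
7) ■■■□■■□
□□■■□■□
□□■■□□□
□■■□□□□
□■■□□■□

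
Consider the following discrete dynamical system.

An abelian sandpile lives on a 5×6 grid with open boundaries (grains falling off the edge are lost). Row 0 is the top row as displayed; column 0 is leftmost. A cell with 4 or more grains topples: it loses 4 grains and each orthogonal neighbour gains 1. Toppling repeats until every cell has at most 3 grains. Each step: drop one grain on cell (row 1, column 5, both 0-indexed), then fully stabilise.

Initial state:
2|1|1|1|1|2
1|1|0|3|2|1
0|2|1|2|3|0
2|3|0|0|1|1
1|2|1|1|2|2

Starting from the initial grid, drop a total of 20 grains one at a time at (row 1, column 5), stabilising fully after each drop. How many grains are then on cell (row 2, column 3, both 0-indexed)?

k=0  2|1|1|1|1|2
1|1|0|3|2|1
0|2|1|2|3|0
2|3|0|0|1|1
1|2|1|1|2|2
k=1  2|1|1|1|1|2
1|1|0|3|2|2
0|2|1|2|3|0
2|3|0|0|1|1
1|2|1|1|2|2
k=2  2|1|1|1|1|2
1|1|0|3|2|3
0|2|1|2|3|0
2|3|0|0|1|1
1|2|1|1|2|2
k=3  2|1|1|1|1|3
1|1|0|3|3|0
0|2|1|2|3|1
2|3|0|0|1|1
1|2|1|1|2|2
k=4  2|1|1|1|1|3
1|1|0|3|3|1
0|2|1|2|3|1
2|3|0|0|1|1
1|2|1|1|2|2
k=5  2|1|1|1|1|3
1|1|0|3|3|2
0|2|1|2|3|1
2|3|0|0|1|1
1|2|1|1|2|2
k=6  2|1|1|1|1|3
1|1|0|3|3|3
0|2|1|2|3|1
2|3|0|0|1|1
1|2|1|1|2|2
k=7  2|1|1|2|3|0
1|1|1|1|2|2
0|2|2|0|1|3
2|3|0|1|2|1
1|2|1|1|2|2
k=8  2|1|1|2|3|0
1|1|1|1|2|3
0|2|2|0|1|3
2|3|0|1|2|1
1|2|1|1|2|2
k=9  2|1|1|2|3|1
1|1|1|1|3|1
0|2|2|0|2|0
2|3|0|1|2|2
1|2|1|1|2|2
k=10  2|1|1|2|3|1
1|1|1|1|3|2
0|2|2|0|2|0
2|3|0|1|2|2
1|2|1|1|2|2
k=11  2|1|1|2|3|1
1|1|1|1|3|3
0|2|2|0|2|0
2|3|0|1|2|2
1|2|1|1|2|2
k=12  2|1|1|3|0|3
1|1|1|2|1|1
0|2|2|0|3|1
2|3|0|1|2|2
1|2|1|1|2|2
k=13  2|1|1|3|0|3
1|1|1|2|1|2
0|2|2|0|3|1
2|3|0|1|2|2
1|2|1|1|2|2
k=14  2|1|1|3|0|3
1|1|1|2|1|3
0|2|2|0|3|1
2|3|0|1|2|2
1|2|1|1|2|2
k=15  2|1|1|3|1|0
1|1|1|2|2|1
0|2|2|0|3|2
2|3|0|1|2|2
1|2|1|1|2|2
k=16  2|1|1|3|1|0
1|1|1|2|2|2
0|2|2|0|3|2
2|3|0|1|2|2
1|2|1|1|2|2
k=17  2|1|1|3|1|0
1|1|1|2|2|3
0|2|2|0|3|2
2|3|0|1|2|2
1|2|1|1|2|2
k=18  2|1|1|3|1|1
1|1|1|2|3|0
0|2|2|0|3|3
2|3|0|1|2|2
1|2|1|1|2|2
k=19  2|1|1|3|1|1
1|1|1|2|3|1
0|2|2|0|3|3
2|3|0|1|2|2
1|2|1|1|2|2
k=20  2|1|1|3|1|1
1|1|1|2|3|2
0|2|2|0|3|3
2|3|0|1|2|2
1|2|1|1|2|2

0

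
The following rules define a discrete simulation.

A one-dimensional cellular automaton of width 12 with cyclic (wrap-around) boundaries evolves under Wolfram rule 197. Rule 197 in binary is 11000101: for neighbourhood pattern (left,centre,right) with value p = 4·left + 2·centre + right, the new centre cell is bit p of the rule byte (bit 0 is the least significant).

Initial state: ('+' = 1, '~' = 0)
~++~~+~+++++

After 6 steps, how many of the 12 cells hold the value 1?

5

[0] ~++~~+~+++++
[1] ~~+~~+~~++++
[2] ~~+~~+~~~+++
[3] ~~+~~+~+~~++
[4] ~~+~~+~+~~~+
[5] ~~+~~+~+~+~+
[6] ~~+~~+~+~+~+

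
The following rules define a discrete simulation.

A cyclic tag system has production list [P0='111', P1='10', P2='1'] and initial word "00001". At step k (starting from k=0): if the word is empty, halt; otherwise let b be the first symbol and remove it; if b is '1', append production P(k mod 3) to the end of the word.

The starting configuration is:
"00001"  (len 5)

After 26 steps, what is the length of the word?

0) "00001"  (len 5)
1) "0001"  (len 4)
2) "001"  (len 3)
3) "01"  (len 2)
4) "1"  (len 1)
5) "10"  (len 2)
6) "01"  (len 2)
7) "1"  (len 1)
8) "10"  (len 2)
9) "01"  (len 2)
10) "1"  (len 1)
11) "10"  (len 2)
12) "01"  (len 2)
13) "1"  (len 1)
14) "10"  (len 2)
15) "01"  (len 2)
16) "1"  (len 1)
17) "10"  (len 2)
18) "01"  (len 2)
19) "1"  (len 1)
20) "10"  (len 2)
21) "01"  (len 2)
22) "1"  (len 1)
23) "10"  (len 2)
24) "01"  (len 2)
25) "1"  (len 1)
26) "10"  (len 2)

2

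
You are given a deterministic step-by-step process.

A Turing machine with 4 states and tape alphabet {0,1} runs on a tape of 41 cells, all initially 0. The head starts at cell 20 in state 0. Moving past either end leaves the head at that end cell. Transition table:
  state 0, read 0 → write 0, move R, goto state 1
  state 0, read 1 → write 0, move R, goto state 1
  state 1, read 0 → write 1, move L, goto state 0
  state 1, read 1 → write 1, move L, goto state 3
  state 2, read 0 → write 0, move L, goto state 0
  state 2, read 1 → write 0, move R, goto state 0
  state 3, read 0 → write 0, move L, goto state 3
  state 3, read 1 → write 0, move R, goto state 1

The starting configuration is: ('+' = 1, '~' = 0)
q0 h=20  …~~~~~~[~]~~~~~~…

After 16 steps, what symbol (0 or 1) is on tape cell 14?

[0] q0 h=20  …~~~~~~[~]~~~~~~…
[1] q1 h=21  …~~~~~~[~]~~~~~~…
[2] q0 h=20  …~~~~~~[~]+~~~~~…
[3] q1 h=21  …~~~~~~[+]~~~~~~…
[4] q3 h=20  …~~~~~~[~]+~~~~~…
[5] q3 h=19  …~~~~~~[~]~+~~~~…
[6] q3 h=18  …~~~~~~[~]~~+~~~…
[7] q3 h=17  …~~~~~~[~]~~~+~~…
[8] q3 h=16  …~~~~~~[~]~~~~+~…
[9] q3 h=15  …~~~~~~[~]~~~~~+…
[10] q3 h=14  …~~~~~~[~]~~~~~~…
[11] q3 h=13  …~~~~~~[~]~~~~~~…
[12] q3 h=12  …~~~~~~[~]~~~~~~…
[13] q3 h=11  …~~~~~~[~]~~~~~~…
[14] q3 h=10  …~~~~~~[~]~~~~~~…
[15] q3 h= 9  …~~~~~~[~]~~~~~~…
[16] q3 h= 8  …~~~~~~[~]~~~~~~…

0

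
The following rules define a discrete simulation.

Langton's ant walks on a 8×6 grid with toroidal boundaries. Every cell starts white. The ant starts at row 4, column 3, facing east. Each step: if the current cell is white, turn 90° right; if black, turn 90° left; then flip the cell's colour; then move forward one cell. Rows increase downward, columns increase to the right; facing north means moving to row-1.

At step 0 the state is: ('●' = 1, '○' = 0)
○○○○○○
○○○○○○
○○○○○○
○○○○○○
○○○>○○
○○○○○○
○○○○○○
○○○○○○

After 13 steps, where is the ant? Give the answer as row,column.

3,3

step 0: ○○○○○○
○○○○○○
○○○○○○
○○○○○○
○○○>○○
○○○○○○
○○○○○○
○○○○○○
step 1: ○○○○○○
○○○○○○
○○○○○○
○○○○○○
○○○●○○
○○○v○○
○○○○○○
○○○○○○
step 2: ○○○○○○
○○○○○○
○○○○○○
○○○○○○
○○○●○○
○○<●○○
○○○○○○
○○○○○○
step 3: ○○○○○○
○○○○○○
○○○○○○
○○○○○○
○○^●○○
○○●●○○
○○○○○○
○○○○○○
step 4: ○○○○○○
○○○○○○
○○○○○○
○○○○○○
○○●>○○
○○●●○○
○○○○○○
○○○○○○
step 5: ○○○○○○
○○○○○○
○○○○○○
○○○^○○
○○●○○○
○○●●○○
○○○○○○
○○○○○○
step 6: ○○○○○○
○○○○○○
○○○○○○
○○○●>○
○○●○○○
○○●●○○
○○○○○○
○○○○○○
step 7: ○○○○○○
○○○○○○
○○○○○○
○○○●●○
○○●○v○
○○●●○○
○○○○○○
○○○○○○
step 8: ○○○○○○
○○○○○○
○○○○○○
○○○●●○
○○●<●○
○○●●○○
○○○○○○
○○○○○○
step 9: ○○○○○○
○○○○○○
○○○○○○
○○○^●○
○○●●●○
○○●●○○
○○○○○○
○○○○○○
step 10: ○○○○○○
○○○○○○
○○○○○○
○○<○●○
○○●●●○
○○●●○○
○○○○○○
○○○○○○
step 11: ○○○○○○
○○○○○○
○○^○○○
○○●○●○
○○●●●○
○○●●○○
○○○○○○
○○○○○○
step 12: ○○○○○○
○○○○○○
○○●>○○
○○●○●○
○○●●●○
○○●●○○
○○○○○○
○○○○○○
step 13: ○○○○○○
○○○○○○
○○●●○○
○○●v●○
○○●●●○
○○●●○○
○○○○○○
○○○○○○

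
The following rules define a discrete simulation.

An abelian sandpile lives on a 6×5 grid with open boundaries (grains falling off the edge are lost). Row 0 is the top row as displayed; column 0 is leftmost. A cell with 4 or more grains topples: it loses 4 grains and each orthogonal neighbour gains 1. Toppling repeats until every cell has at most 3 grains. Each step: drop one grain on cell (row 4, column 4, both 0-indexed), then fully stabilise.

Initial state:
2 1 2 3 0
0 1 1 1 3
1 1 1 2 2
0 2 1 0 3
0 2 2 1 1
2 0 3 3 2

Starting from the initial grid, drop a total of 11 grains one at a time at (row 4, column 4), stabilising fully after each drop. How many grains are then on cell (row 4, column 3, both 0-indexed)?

k=0  2 1 2 3 0
0 1 1 1 3
1 1 1 2 2
0 2 1 0 3
0 2 2 1 1
2 0 3 3 2
k=1  2 1 2 3 0
0 1 1 1 3
1 1 1 2 2
0 2 1 0 3
0 2 2 1 2
2 0 3 3 2
k=2  2 1 2 3 0
0 1 1 1 3
1 1 1 2 2
0 2 1 0 3
0 2 2 1 3
2 0 3 3 2
k=3  2 1 2 3 0
0 1 1 1 3
1 1 1 2 3
0 2 1 1 0
0 2 2 2 1
2 0 3 3 3
k=4  2 1 2 3 0
0 1 1 1 3
1 1 1 2 3
0 2 1 1 0
0 2 2 2 2
2 0 3 3 3
k=5  2 1 2 3 0
0 1 1 1 3
1 1 1 2 3
0 2 1 1 0
0 2 2 2 3
2 0 3 3 3
k=6  2 1 2 3 0
0 1 1 1 3
1 1 1 2 3
0 2 2 2 1
0 3 0 1 2
2 1 1 2 1
k=7  2 1 2 3 0
0 1 1 1 3
1 1 1 2 3
0 2 2 2 1
0 3 0 1 3
2 1 1 2 1
k=8  2 1 2 3 0
0 1 1 1 3
1 1 1 2 3
0 2 2 2 2
0 3 0 2 0
2 1 1 2 2
k=9  2 1 2 3 0
0 1 1 1 3
1 1 1 2 3
0 2 2 2 2
0 3 0 2 1
2 1 1 2 2
k=10  2 1 2 3 0
0 1 1 1 3
1 1 1 2 3
0 2 2 2 2
0 3 0 2 2
2 1 1 2 2
k=11  2 1 2 3 0
0 1 1 1 3
1 1 1 2 3
0 2 2 2 2
0 3 0 2 3
2 1 1 2 2

2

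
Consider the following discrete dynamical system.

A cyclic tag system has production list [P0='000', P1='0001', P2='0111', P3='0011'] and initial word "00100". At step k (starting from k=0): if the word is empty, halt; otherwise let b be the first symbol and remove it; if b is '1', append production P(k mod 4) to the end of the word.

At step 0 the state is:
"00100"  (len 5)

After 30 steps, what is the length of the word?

t=0: "00100"  (len 5)
t=1: "0100"  (len 4)
t=2: "100"  (len 3)
t=3: "000111"  (len 6)
t=4: "00111"  (len 5)
t=5: "0111"  (len 4)
t=6: "111"  (len 3)
t=7: "110111"  (len 6)
t=8: "101110011"  (len 9)
t=9: "01110011000"  (len 11)
t=10: "1110011000"  (len 10)
t=11: "1100110000111"  (len 13)
t=12: "1001100001110011"  (len 16)
t=13: "001100001110011000"  (len 18)
t=14: "01100001110011000"  (len 17)
t=15: "1100001110011000"  (len 16)
t=16: "1000011100110000011"  (len 19)
t=17: "000011100110000011000"  (len 21)
t=18: "00011100110000011000"  (len 20)
t=19: "0011100110000011000"  (len 19)
t=20: "011100110000011000"  (len 18)
t=21: "11100110000011000"  (len 17)
t=22: "11001100000110000001"  (len 20)
t=23: "10011000001100000010111"  (len 23)
t=24: "00110000011000000101110011"  (len 26)
t=25: "0110000011000000101110011"  (len 25)
t=26: "110000011000000101110011"  (len 24)
t=27: "100000110000001011100110111"  (len 27)
t=28: "000001100000010111001101110011"  (len 30)
t=29: "00001100000010111001101110011"  (len 29)
t=30: "0001100000010111001101110011"  (len 28)

28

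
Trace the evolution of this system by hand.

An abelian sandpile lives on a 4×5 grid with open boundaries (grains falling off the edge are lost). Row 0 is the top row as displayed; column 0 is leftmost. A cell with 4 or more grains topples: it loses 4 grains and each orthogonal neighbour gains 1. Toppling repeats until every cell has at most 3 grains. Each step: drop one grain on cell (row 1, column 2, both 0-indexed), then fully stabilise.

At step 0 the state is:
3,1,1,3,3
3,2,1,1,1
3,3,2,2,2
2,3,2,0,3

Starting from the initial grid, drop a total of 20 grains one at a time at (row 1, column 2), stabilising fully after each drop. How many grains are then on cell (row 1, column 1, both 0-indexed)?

t=0: 3,1,1,3,3
3,2,1,1,1
3,3,2,2,2
2,3,2,0,3
t=1: 3,1,1,3,3
3,2,2,1,1
3,3,2,2,2
2,3,2,0,3
t=2: 3,1,1,3,3
3,2,3,1,1
3,3,2,2,2
2,3,2,0,3
t=3: 3,1,2,3,3
3,3,0,2,1
3,3,3,2,2
2,3,2,0,3
t=4: 3,1,2,3,3
3,3,1,2,1
3,3,3,2,2
2,3,2,0,3
t=5: 3,1,2,3,3
3,3,2,2,1
3,3,3,2,2
2,3,2,0,3
t=6: 3,1,2,3,3
3,3,3,2,1
3,3,3,2,2
2,3,2,0,3
t=7: 0,3,3,3,3
2,2,2,3,1
2,3,2,3,2
0,2,0,1,3
t=8: 0,3,3,3,3
2,2,3,3,1
2,3,2,3,2
0,2,0,1,3
t=9: 1,1,3,2,0
3,2,0,3,3
3,1,2,1,3
0,3,1,2,3
t=10: 1,1,3,2,0
3,2,1,3,3
3,1,2,1,3
0,3,1,2,3
t=11: 1,1,3,2,0
3,2,2,3,3
3,1,2,1,3
0,3,1,2,3
t=12: 1,1,3,2,0
3,2,3,3,3
3,1,2,1,3
0,3,1,2,3
t=13: 1,2,1,0,2
3,3,2,2,1
3,1,3,3,1
0,3,1,3,0
t=14: 1,2,1,0,2
3,3,3,2,1
3,1,3,3,1
0,3,1,3,0
t=15: 2,3,2,1,2
1,2,3,0,2
1,1,3,2,2
2,1,0,1,1
t=16: 2,3,3,1,2
1,3,1,1,2
1,2,0,3,2
2,1,1,1,1
t=17: 2,3,3,1,2
1,3,2,1,2
1,2,0,3,2
2,1,1,1,1
t=18: 2,3,3,1,2
1,3,3,1,2
1,2,0,3,2
2,1,1,1,1
t=19: 3,1,1,2,2
2,1,2,2,2
1,3,1,3,2
2,1,1,1,1
t=20: 3,1,1,2,2
2,1,3,2,2
1,3,1,3,2
2,1,1,1,1

1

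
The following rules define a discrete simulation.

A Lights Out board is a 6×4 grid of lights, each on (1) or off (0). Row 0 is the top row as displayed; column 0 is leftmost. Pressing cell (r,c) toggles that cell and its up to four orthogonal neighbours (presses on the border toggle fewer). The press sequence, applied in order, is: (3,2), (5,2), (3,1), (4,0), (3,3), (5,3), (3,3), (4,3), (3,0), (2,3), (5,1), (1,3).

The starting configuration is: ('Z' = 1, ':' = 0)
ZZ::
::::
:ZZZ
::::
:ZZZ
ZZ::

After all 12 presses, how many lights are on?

0) ZZ::
::::
:ZZZ
::::
:ZZZ
ZZ::
1) ZZ::
::::
:Z:Z
:ZZZ
:Z:Z
ZZ::
2) ZZ::
::::
:Z:Z
:ZZZ
:ZZZ
Z:ZZ
3) ZZ::
::::
:::Z
Z::Z
::ZZ
Z:ZZ
4) ZZ::
::::
:::Z
:::Z
ZZZZ
::ZZ
5) ZZ::
::::
::::
::Z:
ZZZ:
::ZZ
6) ZZ::
::::
::::
::Z:
ZZZZ
::::
7) ZZ::
::::
:::Z
:::Z
ZZZ:
::::
8) ZZ::
::::
:::Z
::::
ZZ:Z
:::Z
9) ZZ::
::::
Z::Z
ZZ::
:Z:Z
:::Z
10) ZZ::
:::Z
Z:Z:
ZZ:Z
:Z:Z
:::Z
11) ZZ::
:::Z
Z:Z:
ZZ:Z
:::Z
ZZZZ
12) ZZ:Z
::Z:
Z:ZZ
ZZ:Z
:::Z
ZZZZ

15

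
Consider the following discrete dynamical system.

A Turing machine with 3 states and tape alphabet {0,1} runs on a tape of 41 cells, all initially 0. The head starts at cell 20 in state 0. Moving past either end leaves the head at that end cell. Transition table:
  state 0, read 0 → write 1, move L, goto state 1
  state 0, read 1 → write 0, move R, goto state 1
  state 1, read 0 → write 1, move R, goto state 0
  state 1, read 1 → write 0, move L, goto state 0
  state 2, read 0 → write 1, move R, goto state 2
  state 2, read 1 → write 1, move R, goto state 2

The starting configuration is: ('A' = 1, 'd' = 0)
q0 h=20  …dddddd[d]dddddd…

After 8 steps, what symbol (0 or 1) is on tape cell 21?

0

[0] q0 h=20  …dddddd[d]dddddd…
[1] q1 h=19  …dddddd[d]Addddd…
[2] q0 h=20  …dddddA[A]dddddd…
[3] q1 h=21  …ddddAd[d]dddddd…
[4] q0 h=22  …dddAdA[d]dddddd…
[5] q1 h=21  …ddddAd[A]Addddd…
[6] q0 h=20  …dddddA[d]dAdddd…
[7] q1 h=19  …dddddd[A]AdAddd…
[8] q0 h=18  …dddddd[d]dAdAdd…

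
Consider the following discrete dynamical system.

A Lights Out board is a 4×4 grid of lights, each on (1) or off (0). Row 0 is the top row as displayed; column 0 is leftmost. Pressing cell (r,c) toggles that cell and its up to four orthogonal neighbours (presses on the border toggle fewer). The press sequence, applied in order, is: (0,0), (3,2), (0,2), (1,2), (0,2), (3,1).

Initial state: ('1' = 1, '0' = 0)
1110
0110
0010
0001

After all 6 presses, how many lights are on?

[0] 1110
0110
0010
0001
[1] 0010
1110
0010
0001
[2] 0010
1110
0000
0110
[3] 0101
1100
0000
0110
[4] 0111
1011
0010
0110
[5] 0000
1001
0010
0110
[6] 0000
1001
0110
1000

5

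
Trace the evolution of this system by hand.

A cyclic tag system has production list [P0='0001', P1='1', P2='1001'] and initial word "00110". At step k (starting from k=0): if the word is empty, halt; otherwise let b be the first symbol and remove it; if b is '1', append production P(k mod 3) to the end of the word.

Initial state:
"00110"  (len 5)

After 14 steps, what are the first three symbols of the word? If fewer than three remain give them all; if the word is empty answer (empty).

001

0) "00110"  (len 5)
1) "0110"  (len 4)
2) "110"  (len 3)
3) "101001"  (len 6)
4) "010010001"  (len 9)
5) "10010001"  (len 8)
6) "00100011001"  (len 11)
7) "0100011001"  (len 10)
8) "100011001"  (len 9)
9) "000110011001"  (len 12)
10) "00110011001"  (len 11)
11) "0110011001"  (len 10)
12) "110011001"  (len 9)
13) "100110010001"  (len 12)
14) "001100100011"  (len 12)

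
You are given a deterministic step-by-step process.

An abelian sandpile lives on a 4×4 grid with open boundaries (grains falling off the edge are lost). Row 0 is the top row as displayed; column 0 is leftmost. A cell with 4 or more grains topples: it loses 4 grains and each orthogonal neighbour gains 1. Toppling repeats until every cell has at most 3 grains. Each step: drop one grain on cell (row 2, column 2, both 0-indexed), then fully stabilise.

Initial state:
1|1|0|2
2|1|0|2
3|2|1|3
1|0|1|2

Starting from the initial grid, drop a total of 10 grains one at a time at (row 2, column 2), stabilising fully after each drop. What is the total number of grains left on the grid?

27

step 0: 1|1|0|2
2|1|0|2
3|2|1|3
1|0|1|2
step 1: 1|1|0|2
2|1|0|2
3|2|2|3
1|0|1|2
step 2: 1|1|0|2
2|1|0|2
3|2|3|3
1|0|1|2
step 3: 1|1|0|2
2|1|1|3
3|3|1|0
1|0|2|3
step 4: 1|1|0|2
2|1|1|3
3|3|2|0
1|0|2|3
step 5: 1|1|0|2
2|1|1|3
3|3|3|0
1|0|2|3
step 6: 1|1|0|2
3|2|2|3
0|1|1|1
2|1|3|3
step 7: 1|1|0|2
3|2|2|3
0|1|2|1
2|1|3|3
step 8: 1|1|0|2
3|2|2|3
0|1|3|1
2|1|3|3
step 9: 1|1|0|2
3|2|3|3
0|2|1|3
2|2|1|0
step 10: 1|1|0|2
3|2|3|3
0|2|2|3
2|2|1|0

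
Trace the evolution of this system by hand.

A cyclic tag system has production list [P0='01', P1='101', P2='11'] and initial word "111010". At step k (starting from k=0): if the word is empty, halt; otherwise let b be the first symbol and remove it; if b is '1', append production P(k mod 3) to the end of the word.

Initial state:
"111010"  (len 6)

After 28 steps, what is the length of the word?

26

gen 0: "111010"  (len 6)
gen 1: "1101001"  (len 7)
gen 2: "101001101"  (len 9)
gen 3: "0100110111"  (len 10)
gen 4: "100110111"  (len 9)
gen 5: "00110111101"  (len 11)
gen 6: "0110111101"  (len 10)
gen 7: "110111101"  (len 9)
gen 8: "10111101101"  (len 11)
gen 9: "011110110111"  (len 12)
gen 10: "11110110111"  (len 11)
gen 11: "1110110111101"  (len 13)
gen 12: "11011011110111"  (len 14)
gen 13: "101101111011101"  (len 15)
gen 14: "01101111011101101"  (len 17)
gen 15: "1101111011101101"  (len 16)
gen 16: "10111101110110101"  (len 17)
gen 17: "0111101110110101101"  (len 19)
gen 18: "111101110110101101"  (len 18)
gen 19: "1110111011010110101"  (len 19)
gen 20: "110111011010110101101"  (len 21)
gen 21: "1011101101011010110111"  (len 22)
gen 22: "01110110101101011011101"  (len 23)
gen 23: "1110110101101011011101"  (len 22)
gen 24: "11011010110101101110111"  (len 23)
gen 25: "101101011010110111011101"  (len 24)
gen 26: "01101011010110111011101101"  (len 26)
gen 27: "1101011010110111011101101"  (len 25)
gen 28: "10101101011011101110110101"  (len 26)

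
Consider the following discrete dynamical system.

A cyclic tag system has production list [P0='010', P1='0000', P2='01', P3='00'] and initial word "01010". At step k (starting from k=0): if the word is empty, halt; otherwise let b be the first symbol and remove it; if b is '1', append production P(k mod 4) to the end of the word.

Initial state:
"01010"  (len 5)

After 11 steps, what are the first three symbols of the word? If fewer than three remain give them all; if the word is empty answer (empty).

(empty)

gen 0: "01010"  (len 5)
gen 1: "1010"  (len 4)
gen 2: "0100000"  (len 7)
gen 3: "100000"  (len 6)
gen 4: "0000000"  (len 7)
gen 5: "000000"  (len 6)
gen 6: "00000"  (len 5)
gen 7: "0000"  (len 4)
gen 8: "000"  (len 3)
gen 9: "00"  (len 2)
gen 10: "0"  (len 1)
gen 11: (halted — word empty)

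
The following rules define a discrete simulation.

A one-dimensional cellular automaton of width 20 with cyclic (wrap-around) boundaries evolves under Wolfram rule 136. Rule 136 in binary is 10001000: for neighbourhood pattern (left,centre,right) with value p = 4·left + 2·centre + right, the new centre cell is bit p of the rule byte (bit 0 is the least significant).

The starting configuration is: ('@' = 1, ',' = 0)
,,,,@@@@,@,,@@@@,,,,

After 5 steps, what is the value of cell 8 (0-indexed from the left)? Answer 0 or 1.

0

[0] ,,,,@@@@,@,,@@@@,,,,
[1] ,,,,@@@,,,,,@@@,,,,,
[2] ,,,,@@,,,,,,@@,,,,,,
[3] ,,,,@,,,,,,,@,,,,,,,
[4] ,,,,,,,,,,,,,,,,,,,,
[5] ,,,,,,,,,,,,,,,,,,,,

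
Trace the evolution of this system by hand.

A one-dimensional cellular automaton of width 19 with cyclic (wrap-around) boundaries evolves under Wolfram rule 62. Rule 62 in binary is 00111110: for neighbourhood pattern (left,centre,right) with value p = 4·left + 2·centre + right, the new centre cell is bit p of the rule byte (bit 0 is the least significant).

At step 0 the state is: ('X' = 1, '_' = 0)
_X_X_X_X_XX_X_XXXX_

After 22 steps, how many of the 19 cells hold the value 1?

k=0  _X_X_X_X_XX_X_XXXX_
k=1  XXXXXXXXXX_XXXX___X
k=2  __________XX___X_XX
k=3  X________XX_X_XXXX_
k=4  XX______XX_XXXX___X
k=5  __X____XX_XX___X_XX
k=6  XXXX__XX_XX_X_XXXX_
k=7  X___XXX_XX_XXXX___X
k=8  _X_XX__XX_XX___X_XX
k=9  XXXX_XXX_XX_X_XXXX_
k=10  X___XX__XX_XXXX___X
k=11  _X_XX_XXX_XX___X_XX
k=12  XXXX_XX__XX_X_XXXX_
k=13  X___XX_XXX_XXXX___X
k=14  _X_XX_XX__XX___X_XX
k=15  XXXX_XX_XXX_X_XXXX_
k=16  X___XX_XX__XXXX___X
k=17  _X_XX_XX_XXX___X_XX
k=18  XXXX_XX_XX__X_XXXX_
k=19  X___XX_XX_XXXXX___X
k=20  _X_XX_XX_XX____X_XX
k=21  XXXX_XX_XX_X__XXXX_
k=22  X___XX_XX_XXXXX___X

11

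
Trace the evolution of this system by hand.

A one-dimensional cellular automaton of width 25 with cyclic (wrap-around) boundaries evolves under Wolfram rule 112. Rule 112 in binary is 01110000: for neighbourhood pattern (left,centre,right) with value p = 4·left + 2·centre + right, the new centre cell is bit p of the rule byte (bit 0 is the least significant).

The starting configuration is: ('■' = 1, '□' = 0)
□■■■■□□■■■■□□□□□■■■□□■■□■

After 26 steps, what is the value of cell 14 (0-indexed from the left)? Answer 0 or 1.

0

gen 0: □■■■■□□■■■■□□□□□■■■□□■■□■
gen 1: ■□□□■■□□□□■■□□□□□□■■□□■■□
gen 2: □■□□□■■□□□□■■□□□□□□■■□□■■
gen 3: ■□■□□□■■□□□□■■□□□□□□■■□□■
gen 4: ■■□■□□□■■□□□□■■□□□□□□■■□□
gen 5: □■■□■□□□■■□□□□■■□□□□□□■■□
gen 6: □□■■□■□□□■■□□□□■■□□□□□□■■
gen 7: ■□□■■□■□□□■■□□□□■■□□□□□□■
gen 8: ■■□□■■□■□□□■■□□□□■■□□□□□□
gen 9: □■■□□■■□■□□□■■□□□□■■□□□□□
gen 10: □□■■□□■■□■□□□■■□□□□■■□□□□
gen 11: □□□■■□□■■□■□□□■■□□□□■■□□□
gen 12: □□□□■■□□■■□■□□□■■□□□□■■□□
gen 13: □□□□□■■□□■■□■□□□■■□□□□■■□
gen 14: □□□□□□■■□□■■□■□□□■■□□□□■■
gen 15: ■□□□□□□■■□□■■□■□□□■■□□□□■
gen 16: ■■□□□□□□■■□□■■□■□□□■■□□□□
gen 17: □■■□□□□□□■■□□■■□■□□□■■□□□
gen 18: □□■■□□□□□□■■□□■■□■□□□■■□□
gen 19: □□□■■□□□□□□■■□□■■□■□□□■■□
gen 20: □□□□■■□□□□□□■■□□■■□■□□□■■
gen 21: ■□□□□■■□□□□□□■■□□■■□■□□□■
gen 22: ■■□□□□■■□□□□□□■■□□■■□■□□□
gen 23: □■■□□□□■■□□□□□□■■□□■■□■□□
gen 24: □□■■□□□□■■□□□□□□■■□□■■□■□
gen 25: □□□■■□□□□■■□□□□□□■■□□■■□■
gen 26: ■□□□■■□□□□■■□□□□□□■■□□■■□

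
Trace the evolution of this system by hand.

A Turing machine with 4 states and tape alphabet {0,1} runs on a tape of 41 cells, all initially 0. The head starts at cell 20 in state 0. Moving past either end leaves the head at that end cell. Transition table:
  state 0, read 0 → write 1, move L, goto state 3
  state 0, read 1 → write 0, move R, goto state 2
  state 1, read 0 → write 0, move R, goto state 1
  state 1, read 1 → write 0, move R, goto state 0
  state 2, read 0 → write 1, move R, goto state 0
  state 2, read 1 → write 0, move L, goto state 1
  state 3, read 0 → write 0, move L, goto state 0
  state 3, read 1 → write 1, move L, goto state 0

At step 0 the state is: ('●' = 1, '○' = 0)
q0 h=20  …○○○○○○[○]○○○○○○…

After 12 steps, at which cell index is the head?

k=0  q0 h=20  …○○○○○○[○]○○○○○○…
k=1  q3 h=19  …○○○○○○[○]●○○○○○…
k=2  q0 h=18  …○○○○○○[○]○●○○○○…
k=3  q3 h=17  …○○○○○○[○]●○●○○○…
k=4  q0 h=16  …○○○○○○[○]○●○●○○…
k=5  q3 h=15  …○○○○○○[○]●○●○●○…
k=6  q0 h=14  …○○○○○○[○]○●○●○●…
k=7  q3 h=13  …○○○○○○[○]●○●○●○…
k=8  q0 h=12  …○○○○○○[○]○●○●○●…
k=9  q3 h=11  …○○○○○○[○]●○●○●○…
k=10  q0 h=10  …○○○○○○[○]○●○●○●…
k=11  q3 h= 9  …○○○○○○[○]●○●○●○…
k=12  q0 h= 8  …○○○○○○[○]○●○●○●…

8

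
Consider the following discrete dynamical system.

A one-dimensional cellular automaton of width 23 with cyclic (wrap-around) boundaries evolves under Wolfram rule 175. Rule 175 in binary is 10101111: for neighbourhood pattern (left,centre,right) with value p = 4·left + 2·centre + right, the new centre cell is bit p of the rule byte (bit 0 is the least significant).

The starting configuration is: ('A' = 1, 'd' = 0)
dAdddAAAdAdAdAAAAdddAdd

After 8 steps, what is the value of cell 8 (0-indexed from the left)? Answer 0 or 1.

[0] dAdddAAAdAdAdAAAAdddAdd
[1] AAdAAAAdAAAAAAAAddAAAdA
[2] AdAAAAdAAAAAAAAddAAAdAA
[3] dAAAAdAAAAAAAAddAAAdAAA
[4] AAAAdAAAAAAAAddAAAdAAAd
[5] AAAdAAAAAAAAddAAAdAAAdA
[6] AAdAAAAAAAAddAAAdAAAdAA
[7] AdAAAAAAAAddAAAdAAAdAAA
[8] dAAAAAAAAddAAAdAAAdAAAA

1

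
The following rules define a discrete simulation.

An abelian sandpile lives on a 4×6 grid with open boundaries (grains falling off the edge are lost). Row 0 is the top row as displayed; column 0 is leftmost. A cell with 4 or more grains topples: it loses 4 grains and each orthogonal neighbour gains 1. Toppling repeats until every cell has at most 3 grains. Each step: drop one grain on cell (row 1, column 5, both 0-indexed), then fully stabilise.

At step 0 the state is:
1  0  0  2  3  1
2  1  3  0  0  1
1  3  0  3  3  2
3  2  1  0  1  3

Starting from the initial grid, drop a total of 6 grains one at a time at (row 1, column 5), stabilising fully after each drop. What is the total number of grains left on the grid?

41

0) 1  0  0  2  3  1
2  1  3  0  0  1
1  3  0  3  3  2
3  2  1  0  1  3
1) 1  0  0  2  3  1
2  1  3  0  0  2
1  3  0  3  3  2
3  2  1  0  1  3
2) 1  0  0  2  3  1
2  1  3  0  0  3
1  3  0  3  3  2
3  2  1  0  1  3
3) 1  0  0  2  3  2
2  1  3  0  1  0
1  3  0  3  3  3
3  2  1  0  1  3
4) 1  0  0  2  3  2
2  1  3  0  1  1
1  3  0  3  3  3
3  2  1  0  1  3
5) 1  0  0  2  3  2
2  1  3  0  1  2
1  3  0  3  3  3
3  2  1  0  1  3
6) 1  0  0  2  3  2
2  1  3  0  1  3
1  3  0  3  3  3
3  2  1  0  1  3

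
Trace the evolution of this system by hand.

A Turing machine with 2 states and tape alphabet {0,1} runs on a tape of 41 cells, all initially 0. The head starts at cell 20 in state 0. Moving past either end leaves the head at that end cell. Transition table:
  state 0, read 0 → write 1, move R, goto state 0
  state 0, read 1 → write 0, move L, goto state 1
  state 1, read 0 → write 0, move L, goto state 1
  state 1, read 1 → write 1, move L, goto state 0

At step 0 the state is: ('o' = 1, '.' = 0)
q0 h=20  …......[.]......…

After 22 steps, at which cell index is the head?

39

0) q0 h=20  …......[.]......…
1) q0 h=21  ….....o[.]......…
2) q0 h=22  …....oo[.]......…
3) q0 h=23  …...ooo[.]......…
4) q0 h=24  …..oooo[.]......…
5) q0 h=25  ….ooooo[.]......…
6) q0 h=26  …oooooo[.]......…
7) q0 h=27  …oooooo[.]......…
8) q0 h=28  …oooooo[.]......…
9) q0 h=29  …oooooo[.]......…
10) q0 h=30  …oooooo[.]......…
11) q0 h=31  …oooooo[.]......…
12) q0 h=32  …oooooo[.]......…
13) q0 h=33  …oooooo[.]......…
14) q0 h=34  …oooooo[.]......|
15) q0 h=35  …oooooo[.].....|
16) q0 h=36  …oooooo[.]....|
17) q0 h=37  …oooooo[.]...|
18) q0 h=38  …oooooo[.]..|
19) q0 h=39  …oooooo[.].|
20) q0 h=40  …oooooo[.]|
21) q0 h=40  …oooooo[o]|
22) q1 h=39  …oooooo[o].|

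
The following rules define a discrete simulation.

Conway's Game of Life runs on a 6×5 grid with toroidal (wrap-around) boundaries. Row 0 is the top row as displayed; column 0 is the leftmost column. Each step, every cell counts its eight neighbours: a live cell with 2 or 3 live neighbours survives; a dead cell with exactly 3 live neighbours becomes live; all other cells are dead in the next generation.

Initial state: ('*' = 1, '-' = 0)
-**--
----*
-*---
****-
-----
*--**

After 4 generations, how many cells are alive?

[0] -**--
----*
-*---
****-
-----
*--**
[1] -**--
***--
-*-**
***--
-----
*****
[2] -----
----*
---**
*****
-----
*--**
[3] *--*-
---**
-*---
***--
-----
----*
[4] *--*-
*-***
-*-**
***--
**---
----*

15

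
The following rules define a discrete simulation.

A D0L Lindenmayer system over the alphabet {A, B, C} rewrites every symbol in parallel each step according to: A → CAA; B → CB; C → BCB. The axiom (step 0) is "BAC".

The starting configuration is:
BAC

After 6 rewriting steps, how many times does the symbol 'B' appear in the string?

449

0) BAC
1) CBCAABCB
2) BCBCBBCBCAACAACBBCBCB
3) CBBCBCBBCBCBCBBCBCBBCBCAACAABCBCAACAABCBCBCBBCBCBBCBCB
4) BCBCBCBBCBCBBCBCBCBBCBCBBCBCBBCBCBCBBCBCBBCBCBCBBCBCBBCBCA…CBCAACAABCBCAACAACBBCBCBBCBCBBCBCBCBBCBCBBCBCBCBBCBCBBCBCB  (len 137)
5) CBBCBCBBCBCBBCBCBCBBCBCBBCBCBCBBCBCBBCBCBBCBCBCBBCBCBBCBCB…BCBCBCBBCBCBBCBCBCBBCBCBBCBCBBCBCBCBBCBCBBCBCBCBBCBCBBCBCB  (len 344)
6) BCBCBCBBCBCBBCBCBCBBCBCBBCBCBCBBCBCBBCBCBBCBCBCBBCBCBBCBCB…BCBCBCBBCBCBBCBCBCBBCBCBBCBCBBCBCBCBBCBCBBCBCBCBBCBCBBCBCB  (len 857)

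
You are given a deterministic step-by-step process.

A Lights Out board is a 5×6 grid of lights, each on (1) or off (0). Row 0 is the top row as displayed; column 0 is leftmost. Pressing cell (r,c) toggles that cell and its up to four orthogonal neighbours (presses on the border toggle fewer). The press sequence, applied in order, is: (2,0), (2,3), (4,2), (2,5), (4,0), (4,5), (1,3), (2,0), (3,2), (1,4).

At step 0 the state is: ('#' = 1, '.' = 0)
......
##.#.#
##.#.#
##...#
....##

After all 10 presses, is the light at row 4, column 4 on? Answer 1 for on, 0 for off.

0

k=0  ......
##.#.#
##.#.#
##...#
....##
k=1  ......
.#.#.#
...#.#
.#...#
....##
k=2  ......
.#...#
..#.##
.#.#.#
....##
k=3  ......
.#...#
..#.##
.###.#
.#####
k=4  ......
.#....
..#...
.###..
.#####
k=5  ......
.#....
..#...
####..
#.####
k=6  ......
.#....
..#...
####.#
#.##..
k=7  ...#..
.####.
..##..
####.#
#.##..
k=8  ...#..
#####.
####..
.###.#
#.##..
k=9  ...#..
#####.
##.#..
.....#
#..#..
k=10  ...##.
###..#
##.##.
.....#
#..#..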